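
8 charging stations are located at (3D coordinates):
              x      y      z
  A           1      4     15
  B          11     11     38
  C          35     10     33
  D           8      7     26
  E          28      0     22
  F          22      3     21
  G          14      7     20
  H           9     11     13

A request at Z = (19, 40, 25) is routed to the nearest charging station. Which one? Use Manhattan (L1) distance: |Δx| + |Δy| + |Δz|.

d(Z,A) = 18 + 36 + 10 = 64
d(Z,B) = 8 + 29 + 13 = 50
d(Z,C) = 16 + 30 + 8 = 54
d(Z,D) = 11 + 33 + 1 = 45
d(Z,E) = 9 + 40 + 3 = 52
d(Z,F) = 3 + 37 + 4 = 44
d(Z,G) = 5 + 33 + 5 = 43
d(Z,H) = 10 + 29 + 12 = 51
G is nearest.

G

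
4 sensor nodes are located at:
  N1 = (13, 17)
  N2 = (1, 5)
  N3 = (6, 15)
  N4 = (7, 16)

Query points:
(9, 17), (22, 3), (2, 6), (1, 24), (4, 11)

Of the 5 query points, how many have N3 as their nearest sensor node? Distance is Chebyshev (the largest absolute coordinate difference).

1

(9, 17) — d to each: N1:4, N2:12, N3:3, N4:2 → nearest is N4
(22, 3) — d to each: N1:14, N2:21, N3:16, N4:15 → nearest is N1
(2, 6) — d to each: N1:11, N2:1, N3:9, N4:10 → nearest is N2
(1, 24) — d to each: N1:12, N2:19, N3:9, N4:8 → nearest is N4
(4, 11) — d to each: N1:9, N2:6, N3:4, N4:5 → nearest is N3
1 of the 5 points has N3 as nearest.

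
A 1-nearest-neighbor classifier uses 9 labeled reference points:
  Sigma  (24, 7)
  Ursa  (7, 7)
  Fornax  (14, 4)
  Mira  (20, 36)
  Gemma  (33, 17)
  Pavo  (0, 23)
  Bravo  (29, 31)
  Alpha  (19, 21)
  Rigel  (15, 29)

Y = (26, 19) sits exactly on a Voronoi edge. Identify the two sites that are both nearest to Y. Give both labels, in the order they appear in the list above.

Squared distances from Y to each site:
d²(Y, Sigma) = 4 + 144 = 148
d²(Y, Ursa) = 361 + 144 = 505
d²(Y, Fornax) = 144 + 225 = 369
d²(Y, Mira) = 36 + 289 = 325
d²(Y, Gemma) = 49 + 4 = 53
d²(Y, Pavo) = 676 + 16 = 692
d²(Y, Bravo) = 9 + 144 = 153
d²(Y, Alpha) = 49 + 4 = 53
d²(Y, Rigel) = 121 + 100 = 221
Y is equidistant from Gemma and Alpha (both at squared distance 53), and every other site is strictly farther — so Y lies on the Gemma–Alpha Voronoi edge.

Gemma and Alpha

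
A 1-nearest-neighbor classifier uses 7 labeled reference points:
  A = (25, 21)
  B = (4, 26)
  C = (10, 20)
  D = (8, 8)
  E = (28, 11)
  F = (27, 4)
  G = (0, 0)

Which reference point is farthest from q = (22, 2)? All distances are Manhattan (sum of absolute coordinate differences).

B

d(q,A) = |22−25| + |2−21| = 3 + 19 = 22
d(q,B) = |22−4| + |2−26| = 18 + 24 = 42
d(q,C) = |22−10| + |2−20| = 12 + 18 = 30
d(q,D) = |22−8| + |2−8| = 14 + 6 = 20
d(q,E) = |22−28| + |2−11| = 6 + 9 = 15
d(q,F) = |22−27| + |2−4| = 5 + 2 = 7
d(q,G) = |22−0| + |2−0| = 22 + 2 = 24
The largest is to B.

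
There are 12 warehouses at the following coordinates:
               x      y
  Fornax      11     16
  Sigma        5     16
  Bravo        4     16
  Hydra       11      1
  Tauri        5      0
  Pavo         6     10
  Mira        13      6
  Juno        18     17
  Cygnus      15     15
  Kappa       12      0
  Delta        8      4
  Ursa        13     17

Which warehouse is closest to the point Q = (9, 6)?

Squared Euclidean distances:
d²(Q, Fornax) = (9−11)² + (6−16)² = 4 + 100 = 104
d²(Q, Sigma) = (9−5)² + (6−16)² = 16 + 100 = 116
d²(Q, Bravo) = (9−4)² + (6−16)² = 25 + 100 = 125
d²(Q, Hydra) = (9−11)² + (6−1)² = 4 + 25 = 29
d²(Q, Tauri) = (9−5)² + (6−0)² = 16 + 36 = 52
d²(Q, Pavo) = (9−6)² + (6−10)² = 9 + 16 = 25
d²(Q, Mira) = (9−13)² + (6−6)² = 16 + 0 = 16
d²(Q, Juno) = (9−18)² + (6−17)² = 81 + 121 = 202
d²(Q, Cygnus) = (9−15)² + (6−15)² = 36 + 81 = 117
d²(Q, Kappa) = (9−12)² + (6−0)² = 9 + 36 = 45
d²(Q, Delta) = (9−8)² + (6−4)² = 1 + 4 = 5
d²(Q, Ursa) = (9−13)² + (6−17)² = 16 + 121 = 137
Minimum is at Delta.

Delta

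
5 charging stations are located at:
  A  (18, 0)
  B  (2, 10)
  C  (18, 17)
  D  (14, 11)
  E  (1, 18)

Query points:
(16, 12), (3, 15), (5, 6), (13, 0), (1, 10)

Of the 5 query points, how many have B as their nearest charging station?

2

(16, 12) — d² to each: A:148, B:200, C:29, D:5, E:261 → nearest is D
(3, 15) — d² to each: A:450, B:26, C:229, D:137, E:13 → nearest is E
(5, 6) — d² to each: A:205, B:25, C:290, D:106, E:160 → nearest is B
(13, 0) — d² to each: A:25, B:221, C:314, D:122, E:468 → nearest is A
(1, 10) — d² to each: A:389, B:1, C:338, D:170, E:64 → nearest is B
2 of the 5 points have B as nearest.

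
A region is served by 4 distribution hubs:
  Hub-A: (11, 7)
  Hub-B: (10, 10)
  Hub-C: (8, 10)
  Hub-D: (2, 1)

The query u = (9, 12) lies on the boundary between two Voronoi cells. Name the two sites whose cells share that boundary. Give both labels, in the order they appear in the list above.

Squared distances from u to each site:
d²(u, Hub-A) = (9−11)² + (12−7)² = 4 + 25 = 29
d²(u, Hub-B) = (9−10)² + (12−10)² = 1 + 4 = 5
d²(u, Hub-C) = (9−8)² + (12−10)² = 1 + 4 = 5
d²(u, Hub-D) = (9−2)² + (12−1)² = 49 + 121 = 170
u is equidistant from Hub-B and Hub-C (both at squared distance 5), and every other site is strictly farther — so u lies on the Hub-B–Hub-C Voronoi edge.

Hub-B and Hub-C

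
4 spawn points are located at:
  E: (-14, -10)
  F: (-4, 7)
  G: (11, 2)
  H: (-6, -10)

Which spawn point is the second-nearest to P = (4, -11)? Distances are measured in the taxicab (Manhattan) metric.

d(P,E) = |4−(-14)| + |-11−(-10)| = 18 + 1 = 19
d(P,F) = |4−(-4)| + |-11−7| = 8 + 18 = 26
d(P,G) = |4−11| + |-11−2| = 7 + 13 = 20
d(P,H) = |4−(-6)| + |-11−(-10)| = 10 + 1 = 11
Sorted ascending: H, E, G, … — the second-nearest is E.

E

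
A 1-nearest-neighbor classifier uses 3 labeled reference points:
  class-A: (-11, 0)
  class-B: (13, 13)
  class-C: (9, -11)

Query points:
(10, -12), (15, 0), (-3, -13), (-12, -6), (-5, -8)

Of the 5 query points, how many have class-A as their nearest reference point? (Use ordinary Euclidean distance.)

2

(10, -12) — d² to each: class-A:585, class-B:634, class-C:2 → nearest is class-C
(15, 0) — d² to each: class-A:676, class-B:173, class-C:157 → nearest is class-C
(-3, -13) — d² to each: class-A:233, class-B:932, class-C:148 → nearest is class-C
(-12, -6) — d² to each: class-A:37, class-B:986, class-C:466 → nearest is class-A
(-5, -8) — d² to each: class-A:100, class-B:765, class-C:205 → nearest is class-A
2 of the 5 points have class-A as nearest.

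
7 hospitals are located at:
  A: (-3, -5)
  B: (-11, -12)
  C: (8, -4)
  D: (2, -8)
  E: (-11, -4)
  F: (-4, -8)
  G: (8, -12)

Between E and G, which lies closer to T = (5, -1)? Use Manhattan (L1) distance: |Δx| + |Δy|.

d(T,E) = |5−(-11)| + |-1−(-4)| = 16 + 3 = 19
d(T,G) = |5−8| + |-1−(-12)| = 3 + 11 = 14
19 > 14, so G is closer.

G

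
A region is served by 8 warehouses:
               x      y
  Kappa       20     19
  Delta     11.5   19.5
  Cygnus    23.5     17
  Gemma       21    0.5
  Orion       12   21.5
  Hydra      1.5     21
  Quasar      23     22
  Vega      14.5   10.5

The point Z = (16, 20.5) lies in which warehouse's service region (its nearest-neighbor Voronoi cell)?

Orion

Since √ is increasing, it suffices to compare squared distances:
d²(Z, Kappa) = (16−20)² + (20.5−19)² = 16 + 2.25 = 18.25
d²(Z, Delta) = (16−11.5)² + (20.5−19.5)² = 20.25 + 1 = 21.25
d²(Z, Cygnus) = (16−23.5)² + (20.5−17)² = 56.25 + 12.25 = 68.5
d²(Z, Gemma) = (16−21)² + (20.5−0.5)² = 25 + 400 = 425
d²(Z, Orion) = (16−12)² + (20.5−21.5)² = 16 + 1 = 17
d²(Z, Hydra) = (16−1.5)² + (20.5−21)² = 210.25 + 0.25 = 210.5
d²(Z, Quasar) = (16−23)² + (20.5−22)² = 49 + 2.25 = 51.25
d²(Z, Vega) = (16−14.5)² + (20.5−10.5)² = 2.25 + 100 = 102.25
Minimum is at Orion.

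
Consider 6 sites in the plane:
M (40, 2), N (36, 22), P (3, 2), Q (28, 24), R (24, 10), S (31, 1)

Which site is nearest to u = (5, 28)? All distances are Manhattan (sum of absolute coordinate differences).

d(u,M) = 35 + 26 = 61
d(u,N) = 31 + 6 = 37
d(u,P) = 2 + 26 = 28
d(u,Q) = 23 + 4 = 27
d(u,R) = 19 + 18 = 37
d(u,S) = 26 + 27 = 53
Minimum is at Q.

Q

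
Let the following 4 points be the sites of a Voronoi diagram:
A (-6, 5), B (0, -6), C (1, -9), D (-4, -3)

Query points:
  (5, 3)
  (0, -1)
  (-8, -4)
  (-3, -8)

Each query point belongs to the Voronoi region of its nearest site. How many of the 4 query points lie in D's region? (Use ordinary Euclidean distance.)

(5, 3) — d² to each: A:125, B:106, C:160, D:117 → nearest is B
(0, -1) — d² to each: A:72, B:25, C:65, D:20 → nearest is D
(-8, -4) — d² to each: A:85, B:68, C:106, D:17 → nearest is D
(-3, -8) — d² to each: A:178, B:13, C:17, D:26 → nearest is B
2 of the 4 points have D as nearest.

2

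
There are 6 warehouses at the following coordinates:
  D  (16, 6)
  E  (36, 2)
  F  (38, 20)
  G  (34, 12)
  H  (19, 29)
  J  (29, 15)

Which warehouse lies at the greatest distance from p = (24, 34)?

E

Compare squared distances (the ordering matches that of the actual distances):
|pD|² = (24−16)² + (34−6)² = 64 + 784 = 848
|pE|² = (24−36)² + (34−2)² = 144 + 1024 = 1168
|pF|² = (24−38)² + (34−20)² = 196 + 196 = 392
|pG|² = (24−34)² + (34−12)² = 100 + 484 = 584
|pH|² = (24−19)² + (34−29)² = 25 + 25 = 50
|pJ|² = (24−29)² + (34−15)² = 25 + 361 = 386
The largest is to E.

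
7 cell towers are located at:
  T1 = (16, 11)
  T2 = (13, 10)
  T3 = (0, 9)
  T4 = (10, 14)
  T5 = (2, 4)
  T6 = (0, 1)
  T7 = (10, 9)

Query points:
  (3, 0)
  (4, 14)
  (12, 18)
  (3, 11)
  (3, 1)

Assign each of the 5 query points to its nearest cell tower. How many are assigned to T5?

(3, 0) — d² to each: T1:290, T2:200, T3:90, T4:245, T5:17, T6:10, T7:130 → nearest is T6
(4, 14) — d² to each: T1:153, T2:97, T3:41, T4:36, T5:104, T6:185, T7:61 → nearest is T4
(12, 18) — d² to each: T1:65, T2:65, T3:225, T4:20, T5:296, T6:433, T7:85 → nearest is T4
(3, 11) — d² to each: T1:169, T2:101, T3:13, T4:58, T5:50, T6:109, T7:53 → nearest is T3
(3, 1) — d² to each: T1:269, T2:181, T3:73, T4:218, T5:10, T6:9, T7:113 → nearest is T6
0 of the 5 points have T5 as nearest.

0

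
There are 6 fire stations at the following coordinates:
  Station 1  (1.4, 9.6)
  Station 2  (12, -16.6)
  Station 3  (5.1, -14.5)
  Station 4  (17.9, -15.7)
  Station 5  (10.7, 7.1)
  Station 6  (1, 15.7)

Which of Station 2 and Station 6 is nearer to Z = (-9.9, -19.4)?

Compare squared distances:
d²(Z, Station 2) = (-9.9−12)² + (-19.4−(-16.6))² = 479.61 + 7.84 = 487.45
d²(Z, Station 6) = (-9.9−1)² + (-19.4−15.7)² = 118.81 + 1232.01 = 1350.82
487.45 < 1350.82, so Station 2 is closer.

Station 2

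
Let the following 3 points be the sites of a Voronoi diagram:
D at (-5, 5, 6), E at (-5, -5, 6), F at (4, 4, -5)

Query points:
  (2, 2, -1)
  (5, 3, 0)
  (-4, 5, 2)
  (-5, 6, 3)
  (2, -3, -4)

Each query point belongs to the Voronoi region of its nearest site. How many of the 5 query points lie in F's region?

(2, 2, -1) — d² to each: D:107, E:147, F:24 → nearest is F
(5, 3, 0) — d² to each: D:140, E:200, F:27 → nearest is F
(-4, 5, 2) — d² to each: D:17, E:117, F:114 → nearest is D
(-5, 6, 3) — d² to each: D:10, E:130, F:149 → nearest is D
(2, -3, -4) — d² to each: D:213, E:153, F:54 → nearest is F
3 of the 5 points have F as nearest.

3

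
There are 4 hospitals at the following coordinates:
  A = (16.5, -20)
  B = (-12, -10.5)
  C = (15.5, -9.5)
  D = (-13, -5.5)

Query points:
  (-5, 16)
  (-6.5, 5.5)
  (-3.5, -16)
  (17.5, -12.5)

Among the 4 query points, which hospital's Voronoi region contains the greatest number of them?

D

(-5, 16) — d² to each: A:1758.25, B:751.25, C:1070.5, D:526.25 → nearest is D
(-6.5, 5.5) — d² to each: A:1179.25, B:286.25, C:709, D:163.25 → nearest is D
(-3.5, -16) — d² to each: A:416, B:102.5, C:403.25, D:200.5 → nearest is B
(17.5, -12.5) — d² to each: A:57.25, B:874.25, C:13, D:979.25 → nearest is C
Tally — B:1, C:1, D:2. D captures the most (2).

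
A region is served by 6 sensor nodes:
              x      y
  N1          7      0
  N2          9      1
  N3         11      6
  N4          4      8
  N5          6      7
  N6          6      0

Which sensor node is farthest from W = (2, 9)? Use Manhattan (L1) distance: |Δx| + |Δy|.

N2

d(W,N1) = |2−7| + |9−0| = 5 + 9 = 14
d(W,N2) = |2−9| + |9−1| = 7 + 8 = 15
d(W,N3) = |2−11| + |9−6| = 9 + 3 = 12
d(W,N4) = |2−4| + |9−8| = 2 + 1 = 3
d(W,N5) = |2−6| + |9−7| = 4 + 2 = 6
d(W,N6) = |2−6| + |9−0| = 4 + 9 = 13
The largest is to N2.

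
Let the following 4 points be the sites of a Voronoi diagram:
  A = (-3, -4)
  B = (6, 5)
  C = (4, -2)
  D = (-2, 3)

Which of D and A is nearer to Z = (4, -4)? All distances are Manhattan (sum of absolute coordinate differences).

A

d(Z,D) = |4−(-2)| + |-4−3| = 6 + 7 = 13
d(Z,A) = |4−(-3)| + |-4−(-4)| = 7 + 0 = 7
13 > 7, so A is closer.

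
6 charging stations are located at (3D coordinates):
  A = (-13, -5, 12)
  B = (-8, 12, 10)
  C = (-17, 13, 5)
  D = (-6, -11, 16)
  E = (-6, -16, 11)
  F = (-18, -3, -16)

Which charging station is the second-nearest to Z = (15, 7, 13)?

Compare squared distances (the ordering matches that of the actual distances):
|ZA|² = (15−(-13))² + (7−(-5))² + (13−12)² = 784 + 144 + 1 = 929
|ZB|² = (15−(-8))² + (7−12)² + (13−10)² = 529 + 25 + 9 = 563
|ZC|² = (15−(-17))² + (7−13)² + (13−5)² = 1024 + 36 + 64 = 1124
|ZD|² = (15−(-6))² + (7−(-11))² + (13−16)² = 441 + 324 + 9 = 774
|ZE|² = (15−(-6))² + (7−(-16))² + (13−11)² = 441 + 529 + 4 = 974
|ZF|² = (15−(-18))² + (7−(-3))² + (13−(-16))² = 1089 + 100 + 841 = 2030
Sorted ascending: B, D, A, … — the second-nearest is D.

D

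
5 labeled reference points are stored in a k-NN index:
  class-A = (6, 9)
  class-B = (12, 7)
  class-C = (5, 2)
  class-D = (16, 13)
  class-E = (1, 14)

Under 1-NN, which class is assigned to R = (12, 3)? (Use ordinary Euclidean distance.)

Compare squared distances (the ordering matches that of the actual distances):
d²(R, class-A) = (12−6)² + (3−9)² = 36 + 36 = 72
d²(R, class-B) = (12−12)² + (3−7)² = 0 + 16 = 16
d²(R, class-C) = (12−5)² + (3−2)² = 49 + 1 = 50
d²(R, class-D) = (12−16)² + (3−13)² = 16 + 100 = 116
d²(R, class-E) = (12−1)² + (3−14)² = 121 + 121 = 242
The smallest is to class-B, so R lies in the Voronoi region of class-B.

class-B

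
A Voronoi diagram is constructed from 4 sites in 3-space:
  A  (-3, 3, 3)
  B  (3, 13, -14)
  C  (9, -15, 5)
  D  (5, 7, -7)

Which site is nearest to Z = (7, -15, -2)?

C

Since √ is increasing, it suffices to compare squared distances:
|ZA|² = (7−(-3))² + (-15−3)² + (-2−3)² = 100 + 324 + 25 = 449
|ZB|² = (7−3)² + (-15−13)² + (-2−(-14))² = 16 + 784 + 144 = 944
|ZC|² = (7−9)² + (-15−(-15))² + (-2−5)² = 4 + 0 + 49 = 53
|ZD|² = (7−5)² + (-15−7)² + (-2−(-7))² = 4 + 484 + 25 = 513
C is nearest.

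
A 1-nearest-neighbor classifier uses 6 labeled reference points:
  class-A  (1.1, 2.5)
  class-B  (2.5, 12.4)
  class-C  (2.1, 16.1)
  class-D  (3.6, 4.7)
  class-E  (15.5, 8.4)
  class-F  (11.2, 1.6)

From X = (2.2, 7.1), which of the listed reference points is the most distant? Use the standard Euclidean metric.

class-E

Since √ is increasing, it suffices to compare squared distances:
d²(X, class-A) = (2.2−1.1)² + (7.1−2.5)² = 1.21 + 21.16 = 22.37
d²(X, class-B) = (2.2−2.5)² + (7.1−12.4)² = 0.09 + 28.09 = 28.18
d²(X, class-C) = (2.2−2.1)² + (7.1−16.1)² = 0.01 + 81 = 81.01
d²(X, class-D) = (2.2−3.6)² + (7.1−4.7)² = 1.96 + 5.76 = 7.72
d²(X, class-E) = (2.2−15.5)² + (7.1−8.4)² = 176.89 + 1.69 = 178.58
d²(X, class-F) = (2.2−11.2)² + (7.1−1.6)² = 81 + 30.25 = 111.25
The largest is to class-E.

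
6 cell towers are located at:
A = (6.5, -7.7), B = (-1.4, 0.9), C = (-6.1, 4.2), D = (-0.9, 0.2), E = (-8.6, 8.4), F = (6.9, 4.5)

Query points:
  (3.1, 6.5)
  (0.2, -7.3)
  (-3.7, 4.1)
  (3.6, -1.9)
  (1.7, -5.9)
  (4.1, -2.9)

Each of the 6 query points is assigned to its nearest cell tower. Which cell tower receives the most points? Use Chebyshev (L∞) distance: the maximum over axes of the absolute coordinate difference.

A

(3.1, 6.5) — d to each: A:14.2, B:5.6, C:9.2, D:6.3, E:11.7, F:3.8 → nearest is F
(0.2, -7.3) — d to each: A:6.3, B:8.2, C:11.5, D:7.5, E:15.7, F:11.8 → nearest is A
(-3.7, 4.1) — d to each: A:11.8, B:3.2, C:2.4, D:3.9, E:4.9, F:10.6 → nearest is C
(3.6, -1.9) — d to each: A:5.8, B:5, C:9.7, D:4.5, E:12.2, F:6.4 → nearest is D
(1.7, -5.9) — d to each: A:4.8, B:6.8, C:10.1, D:6.1, E:14.3, F:10.4 → nearest is A
(4.1, -2.9) — d to each: A:4.8, B:5.5, C:10.2, D:5, E:12.7, F:7.4 → nearest is A
Tally — A:3, C:1, D:1, F:1. A captures the most (3).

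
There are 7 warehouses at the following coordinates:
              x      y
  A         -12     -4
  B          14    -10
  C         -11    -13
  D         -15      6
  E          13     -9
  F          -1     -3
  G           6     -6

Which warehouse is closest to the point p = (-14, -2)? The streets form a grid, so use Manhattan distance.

d(p,A) = 2 + 2 = 4
d(p,B) = 28 + 8 = 36
d(p,C) = 3 + 11 = 14
d(p,D) = 1 + 8 = 9
d(p,E) = 27 + 7 = 34
d(p,F) = 13 + 1 = 14
d(p,G) = 20 + 4 = 24
The smallest is to A, so p lies in the Voronoi region of A.

A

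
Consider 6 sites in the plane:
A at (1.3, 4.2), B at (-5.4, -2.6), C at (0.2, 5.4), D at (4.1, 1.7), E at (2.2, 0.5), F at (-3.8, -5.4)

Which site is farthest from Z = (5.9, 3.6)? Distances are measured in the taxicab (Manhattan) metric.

F

d(Z,A) = 4.6 + 0.6 = 5.2
d(Z,B) = 11.3 + 6.2 = 17.5
d(Z,C) = 5.7 + 1.8 = 7.5
d(Z,D) = 1.8 + 1.9 = 3.7
d(Z,E) = 3.7 + 3.1 = 6.8
d(Z,F) = 9.7 + 9 = 18.7
The largest is to F.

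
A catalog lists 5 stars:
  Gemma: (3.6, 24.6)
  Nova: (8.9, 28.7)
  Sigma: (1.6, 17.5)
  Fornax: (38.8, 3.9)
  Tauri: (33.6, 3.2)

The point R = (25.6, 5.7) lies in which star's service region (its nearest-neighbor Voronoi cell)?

Tauri

Squared Euclidean distances:
d²(R, Gemma) = (25.6−3.6)² + (5.7−24.6)² = 484 + 357.21 = 841.21
d²(R, Nova) = (25.6−8.9)² + (5.7−28.7)² = 278.89 + 529 = 807.89
d²(R, Sigma) = (25.6−1.6)² + (5.7−17.5)² = 576 + 139.24 = 715.24
d²(R, Fornax) = (25.6−38.8)² + (5.7−3.9)² = 174.24 + 3.24 = 177.48
d²(R, Tauri) = (25.6−33.6)² + (5.7−3.2)² = 64 + 6.25 = 70.25
The smallest is to Tauri, so R lies in the Voronoi region of Tauri.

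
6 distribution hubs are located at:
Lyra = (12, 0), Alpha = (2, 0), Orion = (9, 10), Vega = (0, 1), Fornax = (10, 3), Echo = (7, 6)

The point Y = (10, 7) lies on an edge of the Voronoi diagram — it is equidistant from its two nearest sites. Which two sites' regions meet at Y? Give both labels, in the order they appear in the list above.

Squared distances from Y to each site:
d²(Y, Lyra) = (10−12)² + (7−0)² = 4 + 49 = 53
d²(Y, Alpha) = (10−2)² + (7−0)² = 64 + 49 = 113
d²(Y, Orion) = (10−9)² + (7−10)² = 1 + 9 = 10
d²(Y, Vega) = (10−0)² + (7−1)² = 100 + 36 = 136
d²(Y, Fornax) = (10−10)² + (7−3)² = 0 + 16 = 16
d²(Y, Echo) = (10−7)² + (7−6)² = 9 + 1 = 10
Y is equidistant from Orion and Echo (both at squared distance 10), and every other site is strictly farther — so Y lies on the Orion–Echo Voronoi edge.

Orion and Echo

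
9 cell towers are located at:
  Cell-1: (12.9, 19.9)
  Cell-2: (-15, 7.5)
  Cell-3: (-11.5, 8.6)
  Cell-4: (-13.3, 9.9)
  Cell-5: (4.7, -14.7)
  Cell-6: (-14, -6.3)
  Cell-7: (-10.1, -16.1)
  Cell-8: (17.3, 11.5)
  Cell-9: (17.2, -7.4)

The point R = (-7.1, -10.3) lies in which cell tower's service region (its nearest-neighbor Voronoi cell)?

Cell-7

Compare squared distances (the ordering matches that of the actual distances):
d²(R, Cell-1) = (-7.1−12.9)² + (-10.3−19.9)² = 400 + 912.04 = 1312.04
d²(R, Cell-2) = (-7.1−(-15))² + (-10.3−7.5)² = 62.41 + 316.84 = 379.25
d²(R, Cell-3) = (-7.1−(-11.5))² + (-10.3−8.6)² = 19.36 + 357.21 = 376.57
d²(R, Cell-4) = (-7.1−(-13.3))² + (-10.3−9.9)² = 38.44 + 408.04 = 446.48
d²(R, Cell-5) = (-7.1−4.7)² + (-10.3−(-14.7))² = 139.24 + 19.36 = 158.6
d²(R, Cell-6) = (-7.1−(-14))² + (-10.3−(-6.3))² = 47.61 + 16 = 63.61
d²(R, Cell-7) = (-7.1−(-10.1))² + (-10.3−(-16.1))² = 9 + 33.64 = 42.64
d²(R, Cell-8) = (-7.1−17.3)² + (-10.3−11.5)² = 595.36 + 475.24 = 1070.6
d²(R, Cell-9) = (-7.1−17.2)² + (-10.3−(-7.4))² = 590.49 + 8.41 = 598.9
Cell-7 is nearest.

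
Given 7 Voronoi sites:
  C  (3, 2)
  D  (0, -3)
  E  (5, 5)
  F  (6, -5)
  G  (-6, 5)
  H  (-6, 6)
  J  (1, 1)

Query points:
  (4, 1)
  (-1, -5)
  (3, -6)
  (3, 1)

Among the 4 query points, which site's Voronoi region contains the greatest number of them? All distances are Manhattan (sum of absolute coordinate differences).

C

(4, 1) — d to each: C:2, D:8, E:5, F:8, G:14, H:15, J:3 → nearest is C
(-1, -5) — d to each: C:11, D:3, E:16, F:7, G:15, H:16, J:8 → nearest is D
(3, -6) — d to each: C:8, D:6, E:13, F:4, G:20, H:21, J:9 → nearest is F
(3, 1) — d to each: C:1, D:7, E:6, F:9, G:13, H:14, J:2 → nearest is C
Tally — C:2, D:1, F:1. C captures the most (2).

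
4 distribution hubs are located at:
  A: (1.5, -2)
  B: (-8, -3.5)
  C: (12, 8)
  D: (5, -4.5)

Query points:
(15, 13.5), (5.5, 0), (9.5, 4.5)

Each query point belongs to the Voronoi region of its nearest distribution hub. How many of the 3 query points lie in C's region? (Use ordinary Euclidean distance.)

(15, 13.5) — d² to each: A:422.5, B:818, C:39.25, D:424 → nearest is C
(5.5, 0) — d² to each: A:20, B:194.5, C:106.25, D:20.5 → nearest is A
(9.5, 4.5) — d² to each: A:106.25, B:370.25, C:18.5, D:101.25 → nearest is C
2 of the 3 points have C as nearest.

2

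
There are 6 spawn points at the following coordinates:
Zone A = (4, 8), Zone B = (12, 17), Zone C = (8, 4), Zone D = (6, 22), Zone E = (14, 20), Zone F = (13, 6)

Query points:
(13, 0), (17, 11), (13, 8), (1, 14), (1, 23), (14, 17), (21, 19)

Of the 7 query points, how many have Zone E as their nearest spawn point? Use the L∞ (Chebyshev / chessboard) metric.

(13, 0) — d to each: Zone A:9, Zone B:17, Zone C:5, Zone D:22, Zone E:20, Zone F:6 → nearest is Zone C
(17, 11) — d to each: Zone A:13, Zone B:6, Zone C:9, Zone D:11, Zone E:9, Zone F:5 → nearest is Zone F
(13, 8) — d to each: Zone A:9, Zone B:9, Zone C:5, Zone D:14, Zone E:12, Zone F:2 → nearest is Zone F
(1, 14) — d to each: Zone A:6, Zone B:11, Zone C:10, Zone D:8, Zone E:13, Zone F:12 → nearest is Zone A
(1, 23) — d to each: Zone A:15, Zone B:11, Zone C:19, Zone D:5, Zone E:13, Zone F:17 → nearest is Zone D
(14, 17) — d to each: Zone A:10, Zone B:2, Zone C:13, Zone D:8, Zone E:3, Zone F:11 → nearest is Zone B
(21, 19) — d to each: Zone A:17, Zone B:9, Zone C:15, Zone D:15, Zone E:7, Zone F:13 → nearest is Zone E
1 of the 7 points has Zone E as nearest.

1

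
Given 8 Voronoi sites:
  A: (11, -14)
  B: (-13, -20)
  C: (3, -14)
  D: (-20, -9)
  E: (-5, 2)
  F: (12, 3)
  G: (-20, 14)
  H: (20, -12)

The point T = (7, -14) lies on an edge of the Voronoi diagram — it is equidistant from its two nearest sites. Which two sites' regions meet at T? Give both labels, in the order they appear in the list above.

Squared distances from T to each site:
|TA|² = (7−11)² + (-14−(-14))² = 16 + 0 = 16
|TB|² = (7−(-13))² + (-14−(-20))² = 400 + 36 = 436
|TC|² = (7−3)² + (-14−(-14))² = 16 + 0 = 16
|TD|² = (7−(-20))² + (-14−(-9))² = 729 + 25 = 754
|TE|² = (7−(-5))² + (-14−2)² = 144 + 256 = 400
|TF|² = (7−12)² + (-14−3)² = 25 + 289 = 314
|TG|² = (7−(-20))² + (-14−14)² = 729 + 784 = 1513
|TH|² = (7−20)² + (-14−(-12))² = 169 + 4 = 173
T is equidistant from A and C (both at squared distance 16), and every other site is strictly farther — so T lies on the A–C Voronoi edge.

A and C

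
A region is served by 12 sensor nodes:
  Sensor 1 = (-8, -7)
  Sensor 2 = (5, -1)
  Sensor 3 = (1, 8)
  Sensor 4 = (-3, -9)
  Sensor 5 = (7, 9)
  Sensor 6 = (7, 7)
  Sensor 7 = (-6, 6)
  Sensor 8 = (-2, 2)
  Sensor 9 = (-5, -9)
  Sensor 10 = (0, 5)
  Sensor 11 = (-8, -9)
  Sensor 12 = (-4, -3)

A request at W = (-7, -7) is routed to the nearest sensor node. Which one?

Sensor 1

Since √ is increasing, it suffices to compare squared distances:
d²(W, Sensor 1) = (-7−(-8))² + (-7−(-7))² = 1 + 0 = 1
d²(W, Sensor 2) = (-7−5)² + (-7−(-1))² = 144 + 36 = 180
d²(W, Sensor 3) = (-7−1)² + (-7−8)² = 64 + 225 = 289
d²(W, Sensor 4) = (-7−(-3))² + (-7−(-9))² = 16 + 4 = 20
d²(W, Sensor 5) = (-7−7)² + (-7−9)² = 196 + 256 = 452
d²(W, Sensor 6) = (-7−7)² + (-7−7)² = 196 + 196 = 392
d²(W, Sensor 7) = (-7−(-6))² + (-7−6)² = 1 + 169 = 170
d²(W, Sensor 8) = (-7−(-2))² + (-7−2)² = 25 + 81 = 106
d²(W, Sensor 9) = (-7−(-5))² + (-7−(-9))² = 4 + 4 = 8
d²(W, Sensor 10) = (-7−0)² + (-7−5)² = 49 + 144 = 193
d²(W, Sensor 11) = (-7−(-8))² + (-7−(-9))² = 1 + 4 = 5
d²(W, Sensor 12) = (-7−(-4))² + (-7−(-3))² = 9 + 16 = 25
The smallest is to Sensor 1, so W lies in the Voronoi region of Sensor 1.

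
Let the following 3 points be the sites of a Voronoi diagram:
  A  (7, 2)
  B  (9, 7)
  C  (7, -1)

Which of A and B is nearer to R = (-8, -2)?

A

Compare squared distances:
|RA|² = (-8−7)² + (-2−2)² = 225 + 16 = 241
|RB|² = (-8−9)² + (-2−7)² = 289 + 81 = 370
241 < 370, so A is closer.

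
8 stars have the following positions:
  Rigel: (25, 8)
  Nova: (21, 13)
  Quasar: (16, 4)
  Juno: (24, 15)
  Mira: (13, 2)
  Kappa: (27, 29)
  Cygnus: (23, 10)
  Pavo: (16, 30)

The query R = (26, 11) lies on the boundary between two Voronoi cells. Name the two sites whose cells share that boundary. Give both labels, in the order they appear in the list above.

Rigel and Cygnus

Squared distances from R to each site:
d²(R, Rigel) = 1 + 9 = 10
d²(R, Nova) = 25 + 4 = 29
d²(R, Quasar) = 100 + 49 = 149
d²(R, Juno) = 4 + 16 = 20
d²(R, Mira) = 169 + 81 = 250
d²(R, Kappa) = 1 + 324 = 325
d²(R, Cygnus) = 9 + 1 = 10
d²(R, Pavo) = 100 + 361 = 461
R is equidistant from Rigel and Cygnus (both at squared distance 10), and every other site is strictly farther — so R lies on the Rigel–Cygnus Voronoi edge.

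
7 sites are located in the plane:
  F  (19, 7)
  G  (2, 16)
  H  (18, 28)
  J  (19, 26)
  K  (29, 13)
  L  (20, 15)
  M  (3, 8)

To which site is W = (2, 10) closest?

Since √ is increasing, it suffices to compare squared distances:
|WF|² = (2−19)² + (10−7)² = 289 + 9 = 298
|WG|² = (2−2)² + (10−16)² = 0 + 36 = 36
|WH|² = (2−18)² + (10−28)² = 256 + 324 = 580
|WJ|² = (2−19)² + (10−26)² = 289 + 256 = 545
|WK|² = (2−29)² + (10−13)² = 729 + 9 = 738
|WL|² = (2−20)² + (10−15)² = 324 + 25 = 349
|WM|² = (2−3)² + (10−8)² = 1 + 4 = 5
M is nearest.

M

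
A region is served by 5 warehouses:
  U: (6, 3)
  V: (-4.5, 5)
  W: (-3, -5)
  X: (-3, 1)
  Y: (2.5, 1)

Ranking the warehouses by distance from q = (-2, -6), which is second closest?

X

Since √ is increasing, it suffices to compare squared distances:
|qU|² = (-2−6)² + (-6−3)² = 64 + 81 = 145
|qV|² = (-2−(-4.5))² + (-6−5)² = 6.25 + 121 = 127.25
|qW|² = (-2−(-3))² + (-6−(-5))² = 1 + 1 = 2
|qX|² = (-2−(-3))² + (-6−1)² = 1 + 49 = 50
|qY|² = (-2−2.5)² + (-6−1)² = 20.25 + 49 = 69.25
Sorted ascending: W, X, Y, … — the second-nearest is X.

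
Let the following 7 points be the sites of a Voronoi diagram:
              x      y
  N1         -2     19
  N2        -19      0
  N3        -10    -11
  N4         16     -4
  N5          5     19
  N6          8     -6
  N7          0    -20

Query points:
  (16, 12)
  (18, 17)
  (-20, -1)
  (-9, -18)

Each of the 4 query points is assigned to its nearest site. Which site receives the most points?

N5

(16, 12) — d² to each: N1:373, N2:1369, N3:1205, N4:256, N5:170, N6:388, N7:1280 → nearest is N5
(18, 17) — d² to each: N1:404, N2:1658, N3:1568, N4:445, N5:173, N6:629, N7:1693 → nearest is N5
(-20, -1) — d² to each: N1:724, N2:2, N3:200, N4:1305, N5:1025, N6:809, N7:761 → nearest is N2
(-9, -18) — d² to each: N1:1418, N2:424, N3:50, N4:821, N5:1565, N6:433, N7:85 → nearest is N3
Tally — N2:1, N3:1, N5:2. N5 captures the most (2).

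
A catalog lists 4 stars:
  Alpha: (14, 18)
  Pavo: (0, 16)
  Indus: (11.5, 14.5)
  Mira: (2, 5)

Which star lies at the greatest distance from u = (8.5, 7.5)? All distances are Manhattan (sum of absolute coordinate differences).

Pavo

d(u, Alpha) = |8.5−14| + |7.5−18| = 5.5 + 10.5 = 16
d(u, Pavo) = |8.5−0| + |7.5−16| = 8.5 + 8.5 = 17
d(u, Indus) = |8.5−11.5| + |7.5−14.5| = 3 + 7 = 10
d(u, Mira) = |8.5−2| + |7.5−5| = 6.5 + 2.5 = 9
The largest is to Pavo.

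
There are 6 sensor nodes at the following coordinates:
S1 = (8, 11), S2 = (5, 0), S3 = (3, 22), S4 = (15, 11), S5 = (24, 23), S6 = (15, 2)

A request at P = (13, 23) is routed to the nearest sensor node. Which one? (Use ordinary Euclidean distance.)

Squared Euclidean distances:
|PS1|² = (13−8)² + (23−11)² = 25 + 144 = 169
|PS2|² = (13−5)² + (23−0)² = 64 + 529 = 593
|PS3|² = (13−3)² + (23−22)² = 100 + 1 = 101
|PS4|² = (13−15)² + (23−11)² = 4 + 144 = 148
|PS5|² = (13−24)² + (23−23)² = 121 + 0 = 121
|PS6|² = (13−15)² + (23−2)² = 4 + 441 = 445
Minimum is at S3.

S3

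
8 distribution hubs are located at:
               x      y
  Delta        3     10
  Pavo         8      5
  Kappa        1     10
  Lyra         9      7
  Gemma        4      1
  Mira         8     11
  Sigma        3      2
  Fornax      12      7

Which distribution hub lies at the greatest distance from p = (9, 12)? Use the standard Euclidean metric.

Gemma

Compare squared distances (the ordering matches that of the actual distances):
d²(p, Delta) = (9−3)² + (12−10)² = 36 + 4 = 40
d²(p, Pavo) = (9−8)² + (12−5)² = 1 + 49 = 50
d²(p, Kappa) = (9−1)² + (12−10)² = 64 + 4 = 68
d²(p, Lyra) = (9−9)² + (12−7)² = 0 + 25 = 25
d²(p, Gemma) = (9−4)² + (12−1)² = 25 + 121 = 146
d²(p, Mira) = (9−8)² + (12−11)² = 1 + 1 = 2
d²(p, Sigma) = (9−3)² + (12−2)² = 36 + 100 = 136
d²(p, Fornax) = (9−12)² + (12−7)² = 9 + 25 = 34
The largest is to Gemma.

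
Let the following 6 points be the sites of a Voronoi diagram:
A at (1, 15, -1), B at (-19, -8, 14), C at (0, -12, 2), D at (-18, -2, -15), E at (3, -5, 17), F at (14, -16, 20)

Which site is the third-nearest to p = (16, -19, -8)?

E

Squared Euclidean distances:
|pA|² = (16−1)² + (-19−15)² + (-8−(-1))² = 225 + 1156 + 49 = 1430
|pB|² = (16−(-19))² + (-19−(-8))² + (-8−14)² = 1225 + 121 + 484 = 1830
|pC|² = (16−0)² + (-19−(-12))² + (-8−2)² = 256 + 49 + 100 = 405
|pD|² = (16−(-18))² + (-19−(-2))² + (-8−(-15))² = 1156 + 289 + 49 = 1494
|pE|² = (16−3)² + (-19−(-5))² + (-8−17)² = 169 + 196 + 625 = 990
|pF|² = (16−14)² + (-19−(-16))² + (-8−20)² = 4 + 9 + 784 = 797
Sorted ascending: C, F, E, A, … — the third-nearest is E.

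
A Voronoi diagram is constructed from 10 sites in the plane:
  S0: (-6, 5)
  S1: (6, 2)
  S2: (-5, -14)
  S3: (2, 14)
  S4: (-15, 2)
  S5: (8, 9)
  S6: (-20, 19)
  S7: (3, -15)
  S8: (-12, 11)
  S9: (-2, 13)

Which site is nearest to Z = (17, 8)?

Since √ is increasing, it suffices to compare squared distances:
|ZS0|² = (17−(-6))² + (8−5)² = 529 + 9 = 538
|ZS1|² = (17−6)² + (8−2)² = 121 + 36 = 157
|ZS2|² = (17−(-5))² + (8−(-14))² = 484 + 484 = 968
|ZS3|² = (17−2)² + (8−14)² = 225 + 36 = 261
|ZS4|² = (17−(-15))² + (8−2)² = 1024 + 36 = 1060
|ZS5|² = (17−8)² + (8−9)² = 81 + 1 = 82
|ZS6|² = (17−(-20))² + (8−19)² = 1369 + 121 = 1490
|ZS7|² = (17−3)² + (8−(-15))² = 196 + 529 = 725
|ZS8|² = (17−(-12))² + (8−11)² = 841 + 9 = 850
|ZS9|² = (17−(-2))² + (8−13)² = 361 + 25 = 386
The smallest is to S5, so Z lies in the Voronoi region of S5.

S5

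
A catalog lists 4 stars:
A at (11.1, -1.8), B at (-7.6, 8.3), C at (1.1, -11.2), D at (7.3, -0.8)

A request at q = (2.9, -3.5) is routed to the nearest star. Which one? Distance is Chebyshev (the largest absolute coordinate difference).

D

d(q,A) = max(8.2, 1.7) = 8.2
d(q,B) = max(10.5, 11.8) = 11.8
d(q,C) = max(1.8, 7.7) = 7.7
d(q,D) = max(4.4, 2.7) = 4.4
The smallest is to D, so q lies in the Voronoi region of D.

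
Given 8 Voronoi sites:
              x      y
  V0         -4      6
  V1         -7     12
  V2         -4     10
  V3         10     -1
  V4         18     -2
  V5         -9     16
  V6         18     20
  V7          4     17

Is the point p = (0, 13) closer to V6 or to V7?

V7

Compare squared distances:
|pV6|² = (0−18)² + (13−20)² = 324 + 49 = 373
|pV7|² = (0−4)² + (13−17)² = 16 + 16 = 32
373 > 32, so V7 is closer.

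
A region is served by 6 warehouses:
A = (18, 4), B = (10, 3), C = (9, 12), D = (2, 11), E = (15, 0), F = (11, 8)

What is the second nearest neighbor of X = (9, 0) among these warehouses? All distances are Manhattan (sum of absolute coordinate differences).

E

d(X,A) = |9−18| + |0−4| = 9 + 4 = 13
d(X,B) = |9−10| + |0−3| = 1 + 3 = 4
d(X,C) = |9−9| + |0−12| = 0 + 12 = 12
d(X,D) = |9−2| + |0−11| = 7 + 11 = 18
d(X,E) = |9−15| + |0−0| = 6 + 0 = 6
d(X,F) = |9−11| + |0−8| = 2 + 8 = 10
Sorted ascending: B, E, F, … — the second-nearest is E.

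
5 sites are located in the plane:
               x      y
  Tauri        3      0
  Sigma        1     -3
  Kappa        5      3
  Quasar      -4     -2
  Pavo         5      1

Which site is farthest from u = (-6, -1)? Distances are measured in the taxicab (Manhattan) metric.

Kappa

d(u, Tauri) = |-6−3| + |-1−0| = 9 + 1 = 10
d(u, Sigma) = |-6−1| + |-1−(-3)| = 7 + 2 = 9
d(u, Kappa) = |-6−5| + |-1−3| = 11 + 4 = 15
d(u, Quasar) = |-6−(-4)| + |-1−(-2)| = 2 + 1 = 3
d(u, Pavo) = |-6−5| + |-1−1| = 11 + 2 = 13
The largest is to Kappa.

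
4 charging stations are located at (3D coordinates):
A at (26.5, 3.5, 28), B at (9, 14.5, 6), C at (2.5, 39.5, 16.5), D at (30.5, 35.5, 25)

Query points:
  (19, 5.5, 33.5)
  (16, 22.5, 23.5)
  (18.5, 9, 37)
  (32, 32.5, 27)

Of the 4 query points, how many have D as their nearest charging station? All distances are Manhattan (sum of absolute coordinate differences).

2

(19, 5.5, 33.5) — d to each: A:15, B:46.5, C:67.5, D:50 → nearest is A
(16, 22.5, 23.5) — d to each: A:34, B:32.5, C:37.5, D:29 → nearest is D
(18.5, 9, 37) — d to each: A:22.5, B:46, C:67, D:50.5 → nearest is A
(32, 32.5, 27) — d to each: A:35.5, B:62, C:47, D:6.5 → nearest is D
2 of the 4 points have D as nearest.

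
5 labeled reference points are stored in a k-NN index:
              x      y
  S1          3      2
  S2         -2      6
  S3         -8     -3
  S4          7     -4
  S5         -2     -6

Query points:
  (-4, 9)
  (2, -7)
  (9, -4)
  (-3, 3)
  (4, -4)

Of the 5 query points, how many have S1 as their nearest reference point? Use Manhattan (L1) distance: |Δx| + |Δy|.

(-4, 9) — d to each: S1:14, S2:5, S3:16, S4:24, S5:17 → nearest is S2
(2, -7) — d to each: S1:10, S2:17, S3:14, S4:8, S5:5 → nearest is S5
(9, -4) — d to each: S1:12, S2:21, S3:18, S4:2, S5:13 → nearest is S4
(-3, 3) — d to each: S1:7, S2:4, S3:11, S4:17, S5:10 → nearest is S2
(4, -4) — d to each: S1:7, S2:16, S3:13, S4:3, S5:8 → nearest is S4
0 of the 5 points have S1 as nearest.

0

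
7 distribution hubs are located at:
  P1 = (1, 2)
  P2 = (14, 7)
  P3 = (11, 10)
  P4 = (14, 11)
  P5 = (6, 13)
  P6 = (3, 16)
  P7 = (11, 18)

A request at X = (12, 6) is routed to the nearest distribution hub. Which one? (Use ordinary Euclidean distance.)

P2

Squared Euclidean distances:
|XP1|² = 121 + 16 = 137
|XP2|² = 4 + 1 = 5
|XP3|² = 1 + 16 = 17
|XP4|² = 4 + 25 = 29
|XP5|² = 36 + 49 = 85
|XP6|² = 81 + 100 = 181
|XP7|² = 1 + 144 = 145
The smallest is to P2, so X lies in the Voronoi region of P2.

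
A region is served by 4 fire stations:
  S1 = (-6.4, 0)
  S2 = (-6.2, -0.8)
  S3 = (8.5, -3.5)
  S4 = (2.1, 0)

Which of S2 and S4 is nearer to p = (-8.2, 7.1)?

Compare squared distances:
|pS2|² = (-8.2−(-6.2))² + (7.1−(-0.8))² = 4 + 62.41 = 66.41
|pS4|² = (-8.2−2.1)² + (7.1−0)² = 106.09 + 50.41 = 156.5
66.41 < 156.5, so S2 is closer.

S2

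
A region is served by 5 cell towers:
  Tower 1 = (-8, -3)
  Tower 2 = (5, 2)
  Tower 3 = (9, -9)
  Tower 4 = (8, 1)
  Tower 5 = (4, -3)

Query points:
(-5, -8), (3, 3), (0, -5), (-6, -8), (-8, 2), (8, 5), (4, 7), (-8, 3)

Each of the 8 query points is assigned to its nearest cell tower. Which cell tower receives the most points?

Tower 1

(-5, -8) — d² to each: Tower 1:34, Tower 2:200, Tower 3:197, Tower 4:250, Tower 5:106 → nearest is Tower 1
(3, 3) — d² to each: Tower 1:157, Tower 2:5, Tower 3:180, Tower 4:29, Tower 5:37 → nearest is Tower 2
(0, -5) — d² to each: Tower 1:68, Tower 2:74, Tower 3:97, Tower 4:100, Tower 5:20 → nearest is Tower 5
(-6, -8) — d² to each: Tower 1:29, Tower 2:221, Tower 3:226, Tower 4:277, Tower 5:125 → nearest is Tower 1
(-8, 2) — d² to each: Tower 1:25, Tower 2:169, Tower 3:410, Tower 4:257, Tower 5:169 → nearest is Tower 1
(8, 5) — d² to each: Tower 1:320, Tower 2:18, Tower 3:197, Tower 4:16, Tower 5:80 → nearest is Tower 4
(4, 7) — d² to each: Tower 1:244, Tower 2:26, Tower 3:281, Tower 4:52, Tower 5:100 → nearest is Tower 2
(-8, 3) — d² to each: Tower 1:36, Tower 2:170, Tower 3:433, Tower 4:260, Tower 5:180 → nearest is Tower 1
Tally — Tower 1:4, Tower 2:2, Tower 4:1, Tower 5:1. Tower 1 captures the most (4).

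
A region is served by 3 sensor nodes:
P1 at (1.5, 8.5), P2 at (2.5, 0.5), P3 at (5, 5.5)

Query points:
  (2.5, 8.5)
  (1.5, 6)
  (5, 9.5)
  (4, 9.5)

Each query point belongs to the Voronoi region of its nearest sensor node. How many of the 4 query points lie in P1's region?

4

(2.5, 8.5) — d² to each: P1:1, P2:64, P3:15.25 → nearest is P1
(1.5, 6) — d² to each: P1:6.25, P2:31.25, P3:12.5 → nearest is P1
(5, 9.5) — d² to each: P1:13.25, P2:87.25, P3:16 → nearest is P1
(4, 9.5) — d² to each: P1:7.25, P2:83.25, P3:17 → nearest is P1
4 of the 4 points have P1 as nearest.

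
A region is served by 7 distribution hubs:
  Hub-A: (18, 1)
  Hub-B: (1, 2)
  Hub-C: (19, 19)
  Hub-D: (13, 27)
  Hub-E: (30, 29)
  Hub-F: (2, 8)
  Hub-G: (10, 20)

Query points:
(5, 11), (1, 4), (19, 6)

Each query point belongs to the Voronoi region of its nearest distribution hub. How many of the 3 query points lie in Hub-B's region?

(5, 11) — d² to each: Hub-A:269, Hub-B:97, Hub-C:260, Hub-D:320, Hub-E:949, Hub-F:18, Hub-G:106 → nearest is Hub-F
(1, 4) — d² to each: Hub-A:298, Hub-B:4, Hub-C:549, Hub-D:673, Hub-E:1466, Hub-F:17, Hub-G:337 → nearest is Hub-B
(19, 6) — d² to each: Hub-A:26, Hub-B:340, Hub-C:169, Hub-D:477, Hub-E:650, Hub-F:293, Hub-G:277 → nearest is Hub-A
1 of the 3 points has Hub-B as nearest.

1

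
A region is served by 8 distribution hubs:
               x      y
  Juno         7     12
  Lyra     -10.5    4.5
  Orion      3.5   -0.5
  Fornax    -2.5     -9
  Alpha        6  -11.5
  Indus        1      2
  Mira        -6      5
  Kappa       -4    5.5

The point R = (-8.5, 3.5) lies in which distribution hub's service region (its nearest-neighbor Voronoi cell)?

Lyra

Since √ is increasing, it suffices to compare squared distances:
d²(R, Juno) = 240.25 + 72.25 = 312.5
d²(R, Lyra) = 4 + 1 = 5
d²(R, Orion) = 144 + 16 = 160
d²(R, Fornax) = 36 + 156.25 = 192.25
d²(R, Alpha) = 210.25 + 225 = 435.25
d²(R, Indus) = 90.25 + 2.25 = 92.5
d²(R, Mira) = 6.25 + 2.25 = 8.5
d²(R, Kappa) = 20.25 + 4 = 24.25
Minimum is at Lyra.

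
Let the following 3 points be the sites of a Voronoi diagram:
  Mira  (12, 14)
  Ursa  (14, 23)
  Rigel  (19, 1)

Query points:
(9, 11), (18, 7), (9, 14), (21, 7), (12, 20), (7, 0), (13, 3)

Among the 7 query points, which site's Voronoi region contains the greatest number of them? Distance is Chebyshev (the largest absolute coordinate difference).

(9, 11) — d to each: Mira:3, Ursa:12, Rigel:10 → nearest is Mira
(18, 7) — d to each: Mira:7, Ursa:16, Rigel:6 → nearest is Rigel
(9, 14) — d to each: Mira:3, Ursa:9, Rigel:13 → nearest is Mira
(21, 7) — d to each: Mira:9, Ursa:16, Rigel:6 → nearest is Rigel
(12, 20) — d to each: Mira:6, Ursa:3, Rigel:19 → nearest is Ursa
(7, 0) — d to each: Mira:14, Ursa:23, Rigel:12 → nearest is Rigel
(13, 3) — d to each: Mira:11, Ursa:20, Rigel:6 → nearest is Rigel
Tally — Mira:2, Ursa:1, Rigel:4. Rigel captures the most (4).

Rigel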